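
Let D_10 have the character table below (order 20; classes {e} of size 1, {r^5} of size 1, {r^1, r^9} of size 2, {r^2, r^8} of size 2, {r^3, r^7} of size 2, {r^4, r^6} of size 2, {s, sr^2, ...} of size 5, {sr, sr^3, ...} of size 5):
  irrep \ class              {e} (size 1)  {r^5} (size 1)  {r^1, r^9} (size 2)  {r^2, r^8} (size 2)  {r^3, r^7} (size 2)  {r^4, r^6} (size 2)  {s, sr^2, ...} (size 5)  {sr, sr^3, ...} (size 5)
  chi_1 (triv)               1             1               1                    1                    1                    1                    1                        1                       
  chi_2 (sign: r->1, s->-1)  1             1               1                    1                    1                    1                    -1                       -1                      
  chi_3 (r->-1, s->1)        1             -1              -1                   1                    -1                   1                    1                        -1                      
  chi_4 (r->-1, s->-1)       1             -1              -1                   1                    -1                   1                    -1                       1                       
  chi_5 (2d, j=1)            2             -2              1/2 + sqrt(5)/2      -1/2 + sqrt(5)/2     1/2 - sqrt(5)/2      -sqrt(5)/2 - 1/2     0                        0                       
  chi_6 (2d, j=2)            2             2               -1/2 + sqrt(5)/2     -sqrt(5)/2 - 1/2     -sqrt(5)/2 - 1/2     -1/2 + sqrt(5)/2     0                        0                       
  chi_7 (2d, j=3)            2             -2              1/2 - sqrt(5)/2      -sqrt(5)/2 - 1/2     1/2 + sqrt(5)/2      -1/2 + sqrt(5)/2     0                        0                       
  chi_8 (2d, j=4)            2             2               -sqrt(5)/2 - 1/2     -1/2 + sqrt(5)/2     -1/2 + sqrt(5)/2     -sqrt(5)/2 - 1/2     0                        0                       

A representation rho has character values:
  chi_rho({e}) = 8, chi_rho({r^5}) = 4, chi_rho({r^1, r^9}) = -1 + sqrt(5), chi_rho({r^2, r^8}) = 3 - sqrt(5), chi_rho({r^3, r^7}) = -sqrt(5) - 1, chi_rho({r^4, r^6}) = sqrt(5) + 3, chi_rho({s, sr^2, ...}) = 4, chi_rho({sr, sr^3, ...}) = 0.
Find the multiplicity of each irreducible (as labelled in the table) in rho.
Multiplicities: chi_1: 2, chi_2: 0, chi_3: 2, chi_4: 0, chi_5: 0, chi_6: 2, chi_7: 0, chi_8: 0.

Explanation: Use <chi_rho, chi> = (1/|G|) sum_C |C| * chi_rho(C) * conj(chi(C)) with |G| = 20 for each irreducible chi in the table:
  <chi_rho, chi_1> = (1/20)[1*(8)*conj(1) + 1*(4)*conj(1) + 2*(-1 + sqrt(5))*conj(1) + 2*(3 - sqrt(5))*conj(1) + 2*(-sqrt(5) - 1)*conj(1) + 2*(sqrt(5) + 3)*conj(1) + 5*(4)*conj(1) + 5*(0)*conj(1)]
      = (1/20)[(8) + (4) + (-2 + 2*sqrt(5)) + (6 - 2*sqrt(5)) + (-2*sqrt(5) - 2) + (2*sqrt(5) + 6) + (20) + (0)] = 40/20 = 2
  <chi_rho, chi_2> = (1/20)[1*(8)*conj(1) + 1*(4)*conj(1) + 2*(-1 + sqrt(5))*conj(1) + 2*(3 - sqrt(5))*conj(1) + 2*(-sqrt(5) - 1)*conj(1) + 2*(sqrt(5) + 3)*conj(1) + 5*(4)*conj(-1) + 5*(0)*conj(-1)]
      = (1/20)[(8) + (4) + (-2 + 2*sqrt(5)) + (6 - 2*sqrt(5)) + (-2*sqrt(5) - 2) + (2*sqrt(5) + 6) + (-20) + (0)] = 0/20 = 0
  <chi_rho, chi_3> = (1/20)[1*(8)*conj(1) + 1*(4)*conj(-1) + 2*(-1 + sqrt(5))*conj(-1) + 2*(3 - sqrt(5))*conj(1) + 2*(-sqrt(5) - 1)*conj(-1) + 2*(sqrt(5) + 3)*conj(1) + 5*(4)*conj(1) + 5*(0)*conj(-1)]
      = (1/20)[(8) + (-4) + (2 - 2*sqrt(5)) + (6 - 2*sqrt(5)) + (2 + 2*sqrt(5)) + (2*sqrt(5) + 6) + (20) + (0)] = 40/20 = 2
  <chi_rho, chi_4> = (1/20)[1*(8)*conj(1) + 1*(4)*conj(-1) + 2*(-1 + sqrt(5))*conj(-1) + 2*(3 - sqrt(5))*conj(1) + 2*(-sqrt(5) - 1)*conj(-1) + 2*(sqrt(5) + 3)*conj(1) + 5*(4)*conj(-1) + 5*(0)*conj(1)]
      = (1/20)[(8) + (-4) + (2 - 2*sqrt(5)) + (6 - 2*sqrt(5)) + (2 + 2*sqrt(5)) + (2*sqrt(5) + 6) + (-20) + (0)] = 0/20 = 0
  <chi_rho, chi_5> = (1/20)[1*(8)*conj(2) + 1*(4)*conj(-2) + 2*(-1 + sqrt(5))*conj(1/2 + sqrt(5)/2) + 2*(3 - sqrt(5))*conj(-1/2 + sqrt(5)/2) + 2*(-sqrt(5) - 1)*conj(1/2 - sqrt(5)/2) + 2*(sqrt(5) + 3)*conj(-sqrt(5)/2 - 1/2) + 5*(4)*conj(0) + 5*(0)*conj(0)]
      = (1/20)[(16) + (-8) + (4) + (-8 + 4*sqrt(5)) + (4) + (-4*sqrt(5) - 8) + (0) + (0)] = 0/20 = 0
  <chi_rho, chi_6> = (1/20)[1*(8)*conj(2) + 1*(4)*conj(2) + 2*(-1 + sqrt(5))*conj(-1/2 + sqrt(5)/2) + 2*(3 - sqrt(5))*conj(-sqrt(5)/2 - 1/2) + 2*(-sqrt(5) - 1)*conj(-sqrt(5)/2 - 1/2) + 2*(sqrt(5) + 3)*conj(-1/2 + sqrt(5)/2) + 5*(4)*conj(0) + 5*(0)*conj(0)]
      = (1/20)[(16) + (8) + (6 - 2*sqrt(5)) + (2 - 2*sqrt(5)) + (2*sqrt(5) + 6) + (2 + 2*sqrt(5)) + (0) + (0)] = 40/20 = 2
  <chi_rho, chi_7> = (1/20)[1*(8)*conj(2) + 1*(4)*conj(-2) + 2*(-1 + sqrt(5))*conj(1/2 - sqrt(5)/2) + 2*(3 - sqrt(5))*conj(-sqrt(5)/2 - 1/2) + 2*(-sqrt(5) - 1)*conj(1/2 + sqrt(5)/2) + 2*(sqrt(5) + 3)*conj(-1/2 + sqrt(5)/2) + 5*(4)*conj(0) + 5*(0)*conj(0)]
      = (1/20)[(16) + (-8) + (-6 + 2*sqrt(5)) + (2 - 2*sqrt(5)) + (-6 - 2*sqrt(5)) + (2 + 2*sqrt(5)) + (0) + (0)] = 0/20 = 0
  <chi_rho, chi_8> = (1/20)[1*(8)*conj(2) + 1*(4)*conj(2) + 2*(-1 + sqrt(5))*conj(-sqrt(5)/2 - 1/2) + 2*(3 - sqrt(5))*conj(-1/2 + sqrt(5)/2) + 2*(-sqrt(5) - 1)*conj(-1/2 + sqrt(5)/2) + 2*(sqrt(5) + 3)*conj(-sqrt(5)/2 - 1/2) + 5*(4)*conj(0) + 5*(0)*conj(0)]
      = (1/20)[(16) + (8) + (-4) + (-8 + 4*sqrt(5)) + (-4) + (-4*sqrt(5) - 8) + (0) + (0)] = 0/20 = 0
Dimension check: dim(rho) = sum (mult * dim) = 2*1 + 0*1 + 2*1 + 0*1 + 0*2 + 2*2 + 0*2 + 0*2 = 8 = chi_rho(e) = 8.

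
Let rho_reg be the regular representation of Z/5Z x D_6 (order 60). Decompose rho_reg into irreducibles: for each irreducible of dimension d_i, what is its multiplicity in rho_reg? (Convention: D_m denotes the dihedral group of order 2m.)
Each irreducible V_i of dimension d_i appears with multiplicity d_i, i.e. rho_reg = (direct sum over all irreducibles V_i) d_i V_i. The irreducible dimensions for Z/5Z x D_6 are 1, 1, 1, 1, 1, 1, 1, 1, 1, 1, 1, 1, 1, 1, 1, 1, 1, 1, 1, 1, 2, 2, 2, 2, 2, 2, 2, 2, 2, 2: 20 irreducibles of dimension 1, each with multiplicity 1; 10 irreducibles of dimension 2, each with multiplicity 2. Total dimension 20*1*1 + 10*2*2 = 60 = |G|.

Explanation: General theorem: in the regular representation of a finite group G, each irreducible appears with multiplicity equal to its dimension. Check: dim(rho_reg) = sum d_i^2 = 1 + 1 + 1 + 1 + 1 + 1 + 1 + 1 + 1 + 1 + 1 + 1 + 1 + 1 + 1 + 1 + 1 + 1 + 1 + 1 + 4 + 4 + 4 + 4 + 4 + 4 + 4 + 4 + 4 + 4 = 60 = |G|.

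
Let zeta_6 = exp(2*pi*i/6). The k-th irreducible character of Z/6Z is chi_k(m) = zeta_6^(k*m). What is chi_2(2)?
chi_2(2) = zeta_6^4 = exp(-2*I*pi/3)

Working: chi_2(2) = zeta_6^(2*2) = zeta_6^4. Since zeta_6^6 = 1, this equals zeta_6^4 = exp(2*pi*i*4/6) = exp(-2*I*pi/3).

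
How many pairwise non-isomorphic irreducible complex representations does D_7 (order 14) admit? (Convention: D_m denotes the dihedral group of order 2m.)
5

Reasoning: The number of irreducible complex representations of a finite group equals its number of conjugacy classes. D_7 has 5 conjugacy classes ((n+3)/2 for n odd), so D_7 (order 14) has exactly 5 irreducible complex representations.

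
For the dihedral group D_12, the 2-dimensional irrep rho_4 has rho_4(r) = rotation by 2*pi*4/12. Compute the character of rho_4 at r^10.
chi_{rho_4}(r^10) = 2*cos(2*pi*4*10/12) = -1

Explanation: rho_4(r^10) is rotation by angle 2*pi*4*10/12, whose trace is 2*cos(2*pi*4*10/12) = -1.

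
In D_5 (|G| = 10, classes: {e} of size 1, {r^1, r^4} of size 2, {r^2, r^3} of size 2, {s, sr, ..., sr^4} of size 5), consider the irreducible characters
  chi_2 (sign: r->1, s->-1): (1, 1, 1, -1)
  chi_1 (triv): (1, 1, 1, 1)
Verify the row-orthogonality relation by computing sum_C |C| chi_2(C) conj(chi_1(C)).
Sum = 0; so <chi_2, chi_1> = 0 (distinct irreducibles are orthogonal).

Argument: Compute term by term over conjugacy classes (|C| * chi_2(C) * conj(chi_1(C))):
  1*(1)*conj(1) + 2*(1)*conj(1) + 2*(1)*conj(1) + 5*(-1)*conj(1)
  = (1) + (2) + (2) + (-5)
  = 0.
Dividing by |G| = 10 gives 0/10 = 0, matching the row-orthogonality relation <chi_2, chi_1> = [chi_2 = chi_1].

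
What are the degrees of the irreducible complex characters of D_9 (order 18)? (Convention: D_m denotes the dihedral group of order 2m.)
Dimensions: 1, 1, 2, 2, 2, 2

Reasoning: There are 6 irreducibles (= number of conjugacy classes). Their dimensions d_i satisfy sum d_i^2 = |G| = 18: 1 + 1 + 4 + 4 + 4 + 4 = 18.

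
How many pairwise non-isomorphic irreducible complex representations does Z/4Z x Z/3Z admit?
12

Details: The number of irreducible complex representations of a finite group equals its number of conjugacy classes. Z/4Z x Z/3Z is abelian of order 12, so every element is its own conjugacy class: 12 classes, so Z/4Z x Z/3Z (order 12) has exactly 12 irreducible complex representations.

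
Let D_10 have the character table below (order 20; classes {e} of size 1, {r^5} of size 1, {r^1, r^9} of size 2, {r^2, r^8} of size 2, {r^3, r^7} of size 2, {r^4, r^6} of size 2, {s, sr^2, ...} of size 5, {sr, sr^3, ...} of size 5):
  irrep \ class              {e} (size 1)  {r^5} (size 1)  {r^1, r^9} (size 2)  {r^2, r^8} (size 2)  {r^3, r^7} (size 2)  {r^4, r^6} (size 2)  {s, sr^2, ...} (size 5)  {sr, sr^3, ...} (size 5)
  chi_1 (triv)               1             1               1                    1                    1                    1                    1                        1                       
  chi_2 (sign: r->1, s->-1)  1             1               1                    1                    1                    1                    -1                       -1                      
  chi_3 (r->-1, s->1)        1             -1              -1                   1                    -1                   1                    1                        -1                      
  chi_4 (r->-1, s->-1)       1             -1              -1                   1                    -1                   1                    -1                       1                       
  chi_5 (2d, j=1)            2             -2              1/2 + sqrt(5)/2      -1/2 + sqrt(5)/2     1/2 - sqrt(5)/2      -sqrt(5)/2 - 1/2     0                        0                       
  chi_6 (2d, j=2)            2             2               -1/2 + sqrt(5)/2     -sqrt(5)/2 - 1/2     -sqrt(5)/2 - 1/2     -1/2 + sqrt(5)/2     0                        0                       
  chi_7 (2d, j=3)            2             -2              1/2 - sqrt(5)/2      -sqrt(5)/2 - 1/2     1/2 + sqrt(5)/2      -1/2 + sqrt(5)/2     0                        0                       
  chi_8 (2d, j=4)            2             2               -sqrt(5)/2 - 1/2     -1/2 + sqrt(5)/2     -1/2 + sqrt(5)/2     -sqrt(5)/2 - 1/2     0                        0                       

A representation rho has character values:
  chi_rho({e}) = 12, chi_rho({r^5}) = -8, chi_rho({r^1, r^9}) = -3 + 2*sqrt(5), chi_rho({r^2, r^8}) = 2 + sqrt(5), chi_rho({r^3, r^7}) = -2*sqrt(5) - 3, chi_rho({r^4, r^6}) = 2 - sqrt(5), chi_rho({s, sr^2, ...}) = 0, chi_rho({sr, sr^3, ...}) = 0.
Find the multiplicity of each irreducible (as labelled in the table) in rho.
Multiplicities: chi_1: 0, chi_2: 0, chi_3: 2, chi_4: 2, chi_5: 3, chi_6: 1, chi_7: 0, chi_8: 0.

Use <chi_rho, chi> = (1/|G|) sum_C |C| * chi_rho(C) * conj(chi(C)) with |G| = 20 for each irreducible chi in the table:
  <chi_rho, chi_1> = (1/20)[1*(12)*conj(1) + 1*(-8)*conj(1) + 2*(-3 + 2*sqrt(5))*conj(1) + 2*(2 + sqrt(5))*conj(1) + 2*(-2*sqrt(5) - 3)*conj(1) + 2*(2 - sqrt(5))*conj(1) + 5*(0)*conj(1) + 5*(0)*conj(1)]
      = (1/20)[(12) + (-8) + (-6 + 4*sqrt(5)) + (4 + 2*sqrt(5)) + (-4*sqrt(5) - 6) + (4 - 2*sqrt(5)) + (0) + (0)] = 0/20 = 0
  <chi_rho, chi_2> = (1/20)[1*(12)*conj(1) + 1*(-8)*conj(1) + 2*(-3 + 2*sqrt(5))*conj(1) + 2*(2 + sqrt(5))*conj(1) + 2*(-2*sqrt(5) - 3)*conj(1) + 2*(2 - sqrt(5))*conj(1) + 5*(0)*conj(-1) + 5*(0)*conj(-1)]
      = (1/20)[(12) + (-8) + (-6 + 4*sqrt(5)) + (4 + 2*sqrt(5)) + (-4*sqrt(5) - 6) + (4 - 2*sqrt(5)) + (0) + (0)] = 0/20 = 0
  <chi_rho, chi_3> = (1/20)[1*(12)*conj(1) + 1*(-8)*conj(-1) + 2*(-3 + 2*sqrt(5))*conj(-1) + 2*(2 + sqrt(5))*conj(1) + 2*(-2*sqrt(5) - 3)*conj(-1) + 2*(2 - sqrt(5))*conj(1) + 5*(0)*conj(1) + 5*(0)*conj(-1)]
      = (1/20)[(12) + (8) + (6 - 4*sqrt(5)) + (4 + 2*sqrt(5)) + (6 + 4*sqrt(5)) + (4 - 2*sqrt(5)) + (0) + (0)] = 40/20 = 2
  <chi_rho, chi_4> = (1/20)[1*(12)*conj(1) + 1*(-8)*conj(-1) + 2*(-3 + 2*sqrt(5))*conj(-1) + 2*(2 + sqrt(5))*conj(1) + 2*(-2*sqrt(5) - 3)*conj(-1) + 2*(2 - sqrt(5))*conj(1) + 5*(0)*conj(-1) + 5*(0)*conj(1)]
      = (1/20)[(12) + (8) + (6 - 4*sqrt(5)) + (4 + 2*sqrt(5)) + (6 + 4*sqrt(5)) + (4 - 2*sqrt(5)) + (0) + (0)] = 40/20 = 2
  <chi_rho, chi_5> = (1/20)[1*(12)*conj(2) + 1*(-8)*conj(-2) + 2*(-3 + 2*sqrt(5))*conj(1/2 + sqrt(5)/2) + 2*(2 + sqrt(5))*conj(-1/2 + sqrt(5)/2) + 2*(-2*sqrt(5) - 3)*conj(1/2 - sqrt(5)/2) + 2*(2 - sqrt(5))*conj(-sqrt(5)/2 - 1/2) + 5*(0)*conj(0) + 5*(0)*conj(0)]
      = (1/20)[(24) + (16) + (7 - sqrt(5)) + (sqrt(5) + 3) + (sqrt(5) + 7) + (3 - sqrt(5)) + (0) + (0)] = 60/20 = 3
  <chi_rho, chi_6> = (1/20)[1*(12)*conj(2) + 1*(-8)*conj(2) + 2*(-3 + 2*sqrt(5))*conj(-1/2 + sqrt(5)/2) + 2*(2 + sqrt(5))*conj(-sqrt(5)/2 - 1/2) + 2*(-2*sqrt(5) - 3)*conj(-sqrt(5)/2 - 1/2) + 2*(2 - sqrt(5))*conj(-1/2 + sqrt(5)/2) + 5*(0)*conj(0) + 5*(0)*conj(0)]
      = (1/20)[(24) + (-16) + (13 - 5*sqrt(5)) + (-7 - 3*sqrt(5)) + (5*sqrt(5) + 13) + (-7 + 3*sqrt(5)) + (0) + (0)] = 20/20 = 1
  <chi_rho, chi_7> = (1/20)[1*(12)*conj(2) + 1*(-8)*conj(-2) + 2*(-3 + 2*sqrt(5))*conj(1/2 - sqrt(5)/2) + 2*(2 + sqrt(5))*conj(-sqrt(5)/2 - 1/2) + 2*(-2*sqrt(5) - 3)*conj(1/2 + sqrt(5)/2) + 2*(2 - sqrt(5))*conj(-1/2 + sqrt(5)/2) + 5*(0)*conj(0) + 5*(0)*conj(0)]
      = (1/20)[(24) + (16) + (-13 + 5*sqrt(5)) + (-7 - 3*sqrt(5)) + (-13 - 5*sqrt(5)) + (-7 + 3*sqrt(5)) + (0) + (0)] = 0/20 = 0
  <chi_rho, chi_8> = (1/20)[1*(12)*conj(2) + 1*(-8)*conj(2) + 2*(-3 + 2*sqrt(5))*conj(-sqrt(5)/2 - 1/2) + 2*(2 + sqrt(5))*conj(-1/2 + sqrt(5)/2) + 2*(-2*sqrt(5) - 3)*conj(-1/2 + sqrt(5)/2) + 2*(2 - sqrt(5))*conj(-sqrt(5)/2 - 1/2) + 5*(0)*conj(0) + 5*(0)*conj(0)]
      = (1/20)[(24) + (-16) + (-7 + sqrt(5)) + (sqrt(5) + 3) + (-7 - sqrt(5)) + (3 - sqrt(5)) + (0) + (0)] = 0/20 = 0
Dimension check: dim(rho) = sum (mult * dim) = 0*1 + 0*1 + 2*1 + 2*1 + 3*2 + 1*2 + 0*2 + 0*2 = 12 = chi_rho(e) = 12.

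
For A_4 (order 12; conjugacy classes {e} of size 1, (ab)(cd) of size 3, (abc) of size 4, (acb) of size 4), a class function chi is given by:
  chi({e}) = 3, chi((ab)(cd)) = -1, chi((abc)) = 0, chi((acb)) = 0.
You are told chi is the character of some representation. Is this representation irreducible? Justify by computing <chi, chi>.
Irreducible: <chi, chi> = 1.

Proof sketch: <chi, chi> = (1/|G|) sum_C |C| * |chi(C)|^2 = (1/12)[1*|3|^2 + 3*|-1|^2 + 4*|0|^2 + 4*|0|^2]
  = (1/12)[(9) + (3) + (0) + (0)] = 12/12 = 1.
(Exp terms are combined using exp(i*s)*conj(exp(i*t)) = exp(i*(s-t)), and sums of them are collapsed using the identity that for every m > 1 the m distinct m-th roots of unity sum to 0, e.g. 1 + exp(2*I*pi/3) + exp(-2*I*pi/3) = 0.)
A character is irreducible iff <chi, chi> = 1, so this representation is irreducible.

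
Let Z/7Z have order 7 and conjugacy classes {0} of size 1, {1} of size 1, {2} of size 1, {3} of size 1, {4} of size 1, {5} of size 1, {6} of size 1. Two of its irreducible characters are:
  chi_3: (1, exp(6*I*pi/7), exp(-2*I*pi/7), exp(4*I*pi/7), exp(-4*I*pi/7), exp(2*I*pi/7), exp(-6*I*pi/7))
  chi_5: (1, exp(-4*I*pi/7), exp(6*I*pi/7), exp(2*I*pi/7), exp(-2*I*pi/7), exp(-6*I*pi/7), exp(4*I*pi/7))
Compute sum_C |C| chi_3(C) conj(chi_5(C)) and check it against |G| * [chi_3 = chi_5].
Sum = 0; so <chi_3, chi_5> = 0 (distinct irreducibles are orthogonal).

Argument: Compute term by term over conjugacy classes (|C| * chi_3(C) * conj(chi_5(C))):
  1*(1)*conj(1) + 1*(exp(6*I*pi/7))*conj(exp(-4*I*pi/7)) + 1*(exp(-2*I*pi/7))*conj(exp(6*I*pi/7)) + 1*(exp(4*I*pi/7))*conj(exp(2*I*pi/7)) + 1*(exp(-4*I*pi/7))*conj(exp(-2*I*pi/7)) + 1*(exp(2*I*pi/7))*conj(exp(-6*I*pi/7)) + 1*(exp(-6*I*pi/7))*conj(exp(4*I*pi/7))
  = (1) + (exp(-4*I*pi/7)) + (exp(6*I*pi/7)) + (exp(2*I*pi/7)) + (exp(-2*I*pi/7)) + (exp(-6*I*pi/7)) + (exp(4*I*pi/7))
  = 0.
(Exp terms are combined using exp(i*s)*conj(exp(i*t)) = exp(i*(s-t)), and sums of them are collapsed using the identity that for every m > 1 the m distinct m-th roots of unity sum to 0, e.g. 1 + exp(2*I*pi/3) + exp(-2*I*pi/3) = 0.)
Dividing by |G| = 7 gives 0/7 = 0, matching the row-orthogonality relation <chi_3, chi_5> = [chi_3 = chi_5].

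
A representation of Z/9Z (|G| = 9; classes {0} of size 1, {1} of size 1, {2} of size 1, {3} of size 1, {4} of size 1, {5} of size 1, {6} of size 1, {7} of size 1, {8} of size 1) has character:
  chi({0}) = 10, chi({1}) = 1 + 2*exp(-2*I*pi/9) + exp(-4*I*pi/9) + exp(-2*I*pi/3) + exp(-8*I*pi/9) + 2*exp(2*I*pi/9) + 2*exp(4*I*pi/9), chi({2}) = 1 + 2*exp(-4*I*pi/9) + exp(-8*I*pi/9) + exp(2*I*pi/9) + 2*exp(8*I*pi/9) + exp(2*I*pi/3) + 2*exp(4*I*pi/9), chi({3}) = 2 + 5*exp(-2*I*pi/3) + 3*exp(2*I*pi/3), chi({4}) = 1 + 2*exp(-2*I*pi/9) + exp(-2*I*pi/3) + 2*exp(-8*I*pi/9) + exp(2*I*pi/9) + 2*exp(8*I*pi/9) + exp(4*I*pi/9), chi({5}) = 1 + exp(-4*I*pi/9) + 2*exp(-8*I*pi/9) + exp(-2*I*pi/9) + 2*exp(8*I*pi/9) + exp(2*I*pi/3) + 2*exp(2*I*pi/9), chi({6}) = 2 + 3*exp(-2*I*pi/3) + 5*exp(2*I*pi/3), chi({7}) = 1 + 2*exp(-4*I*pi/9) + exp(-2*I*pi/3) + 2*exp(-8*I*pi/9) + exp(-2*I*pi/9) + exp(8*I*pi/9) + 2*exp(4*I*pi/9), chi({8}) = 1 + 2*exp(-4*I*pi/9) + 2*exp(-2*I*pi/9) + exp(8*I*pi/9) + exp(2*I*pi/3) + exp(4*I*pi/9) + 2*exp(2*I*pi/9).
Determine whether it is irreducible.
Not irreducible (reducible): <chi, chi> = 16 > 1.

Reasoning: <chi, chi> = (1/|G|) sum_C |C| * |chi(C)|^2 = (1/9)[1*|10|^2 + 1*|1 + 2*exp(-2*I*pi/9) + exp(-4*I*pi/9) + exp(-2*I*pi/3) + exp(-8*I*pi/9) + 2*exp(2*I*pi/9) + 2*exp(4*I*pi/9)|^2 + 1*|1 + 2*exp(-4*I*pi/9) + exp(-8*I*pi/9) + exp(2*I*pi/9) + 2*exp(8*I*pi/9) + exp(2*I*pi/3) + 2*exp(4*I*pi/9)|^2 + 1*|2 + 5*exp(-2*I*pi/3) + 3*exp(2*I*pi/3)|^2 + 1*|1 + 2*exp(-2*I*pi/9) + exp(-2*I*pi/3) + 2*exp(-8*I*pi/9) + exp(2*I*pi/9) + 2*exp(8*I*pi/9) + exp(4*I*pi/9)|^2 + 1*|1 + exp(-4*I*pi/9) + 2*exp(-8*I*pi/9) + exp(-2*I*pi/9) + 2*exp(8*I*pi/9) + exp(2*I*pi/3) + 2*exp(2*I*pi/9)|^2 + 1*|2 + 3*exp(-2*I*pi/3) + 5*exp(2*I*pi/3)|^2 + 1*|1 + 2*exp(-4*I*pi/9) + exp(-2*I*pi/3) + 2*exp(-8*I*pi/9) + exp(-2*I*pi/9) + exp(8*I*pi/9) + 2*exp(4*I*pi/9)|^2 + 1*|1 + 2*exp(-4*I*pi/9) + 2*exp(-2*I*pi/9) + exp(8*I*pi/9) + exp(2*I*pi/3) + exp(4*I*pi/9) + 2*exp(2*I*pi/9)|^2]
  = (1/9)[(100) + (16 + 10*exp(-4*I*pi/9) + 11*exp(-2*I*pi/3) + 12*exp(-2*I*pi/9) + 9*exp(-8*I*pi/9) + 9*exp(8*I*pi/9) + 12*exp(2*I*pi/9) + 11*exp(2*I*pi/3) + 10*exp(4*I*pi/9)) + (16 + 12*exp(-4*I*pi/9) + 11*exp(-2*I*pi/3) + 9*exp(-2*I*pi/9) + 10*exp(-8*I*pi/9) + 10*exp(8*I*pi/9) + 9*exp(2*I*pi/9) + 11*exp(2*I*pi/3) + 12*exp(4*I*pi/9)) + (7) + (16 + 11*exp(-2*I*pi/3) + 9*exp(-4*I*pi/9) + 10*exp(-2*I*pi/9) + 12*exp(-8*I*pi/9) + 12*exp(8*I*pi/9) + 10*exp(2*I*pi/9) + 9*exp(4*I*pi/9) + 11*exp(2*I*pi/3)) + (16 + 11*exp(-2*I*pi/3) + 9*exp(-4*I*pi/9) + 10*exp(-2*I*pi/9) + 12*exp(-8*I*pi/9) + 12*exp(8*I*pi/9) + 10*exp(2*I*pi/9) + 9*exp(4*I*pi/9) + 11*exp(2*I*pi/3)) + (7) + (16 + 12*exp(-4*I*pi/9) + 11*exp(-2*I*pi/3) + 9*exp(-2*I*pi/9) + 10*exp(-8*I*pi/9) + 10*exp(8*I*pi/9) + 9*exp(2*I*pi/9) + 11*exp(2*I*pi/3) + 12*exp(4*I*pi/9)) + (16 + 10*exp(-4*I*pi/9) + 11*exp(-2*I*pi/3) + 12*exp(-2*I*pi/9) + 9*exp(-8*I*pi/9) + 9*exp(8*I*pi/9) + 12*exp(2*I*pi/9) + 11*exp(2*I*pi/3) + 10*exp(4*I*pi/9))] = 144/9 = 16.
(Exp terms are combined using exp(i*s)*conj(exp(i*t)) = exp(i*(s-t)), and sums of them are collapsed using the identity that for every m > 1 the m distinct m-th roots of unity sum to 0, e.g. 1 + exp(2*I*pi/3) + exp(-2*I*pi/3) = 0.)
A character is irreducible iff <chi, chi> = 1, so this representation is reducible.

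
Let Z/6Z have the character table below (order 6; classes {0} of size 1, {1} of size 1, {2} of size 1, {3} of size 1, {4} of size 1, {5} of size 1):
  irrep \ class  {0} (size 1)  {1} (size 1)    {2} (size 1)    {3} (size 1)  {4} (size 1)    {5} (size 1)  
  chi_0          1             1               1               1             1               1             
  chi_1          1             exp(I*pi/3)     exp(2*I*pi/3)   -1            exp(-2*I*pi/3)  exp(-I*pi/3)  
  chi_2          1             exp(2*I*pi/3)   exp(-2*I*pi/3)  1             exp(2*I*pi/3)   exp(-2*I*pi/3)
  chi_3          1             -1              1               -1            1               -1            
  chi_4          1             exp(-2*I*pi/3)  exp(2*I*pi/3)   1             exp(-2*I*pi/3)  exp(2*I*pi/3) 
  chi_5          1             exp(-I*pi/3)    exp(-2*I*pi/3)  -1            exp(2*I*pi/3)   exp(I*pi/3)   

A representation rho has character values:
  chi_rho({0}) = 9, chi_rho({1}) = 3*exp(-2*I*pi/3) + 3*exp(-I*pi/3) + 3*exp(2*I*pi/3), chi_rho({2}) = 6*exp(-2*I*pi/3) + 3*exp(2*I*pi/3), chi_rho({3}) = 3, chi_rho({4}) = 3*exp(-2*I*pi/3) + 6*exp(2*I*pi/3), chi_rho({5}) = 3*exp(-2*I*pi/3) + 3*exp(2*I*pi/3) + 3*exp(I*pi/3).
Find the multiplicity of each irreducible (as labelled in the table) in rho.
Multiplicities: chi_0: 0, chi_1: 0, chi_2: 3, chi_3: 0, chi_4: 3, chi_5: 3.

Use <chi_rho, chi> = (1/|G|) sum_C |C| * chi_rho(C) * conj(chi(C)) with |G| = 6 for each irreducible chi in the table:
  <chi_rho, chi_0> = (1/6)[1*(9)*conj(1) + 1*(3*exp(-2*I*pi/3) + 3*exp(-I*pi/3) + 3*exp(2*I*pi/3))*conj(1) + 1*(6*exp(-2*I*pi/3) + 3*exp(2*I*pi/3))*conj(1) + 1*(3)*conj(1) + 1*(3*exp(-2*I*pi/3) + 6*exp(2*I*pi/3))*conj(1) + 1*(3*exp(-2*I*pi/3) + 3*exp(2*I*pi/3) + 3*exp(I*pi/3))*conj(1)]
      = (1/6)[(9) + (3*exp(-2*I*pi/3) + 3*exp(-I*pi/3) + 3*exp(2*I*pi/3)) + (6*exp(-2*I*pi/3) + 3*exp(2*I*pi/3)) + (3) + (3*exp(-2*I*pi/3) + 6*exp(2*I*pi/3)) + (3*exp(-2*I*pi/3) + 3*exp(2*I*pi/3) + 3*exp(I*pi/3))] = 0/6 = 0
  <chi_rho, chi_1> = (1/6)[1*(9)*conj(1) + 1*(3*exp(-2*I*pi/3) + 3*exp(-I*pi/3) + 3*exp(2*I*pi/3))*conj(exp(I*pi/3)) + 1*(6*exp(-2*I*pi/3) + 3*exp(2*I*pi/3))*conj(exp(2*I*pi/3)) + 1*(3)*conj(-1) + 1*(3*exp(-2*I*pi/3) + 6*exp(2*I*pi/3))*conj(exp(-2*I*pi/3)) + 1*(3*exp(-2*I*pi/3) + 3*exp(2*I*pi/3) + 3*exp(I*pi/3))*conj(exp(-I*pi/3))]
      = (1/6)[(9) + (-3) + (3 + 6*exp(2*I*pi/3)) + (-3) + (3 + 6*exp(-2*I*pi/3)) + (-3)] = 0/6 = 0
  <chi_rho, chi_2> = (1/6)[1*(9)*conj(1) + 1*(3*exp(-2*I*pi/3) + 3*exp(-I*pi/3) + 3*exp(2*I*pi/3))*conj(exp(2*I*pi/3)) + 1*(6*exp(-2*I*pi/3) + 3*exp(2*I*pi/3))*conj(exp(-2*I*pi/3)) + 1*(3)*conj(1) + 1*(3*exp(-2*I*pi/3) + 6*exp(2*I*pi/3))*conj(exp(2*I*pi/3)) + 1*(3*exp(-2*I*pi/3) + 3*exp(2*I*pi/3) + 3*exp(I*pi/3))*conj(exp(-2*I*pi/3))]
      = (1/6)[(9) + (3*exp(2*I*pi/3)) + (6 + 3*exp(-2*I*pi/3)) + (3) + (6 + 3*exp(2*I*pi/3)) + (3*exp(-2*I*pi/3))] = 18/6 = 3
  <chi_rho, chi_3> = (1/6)[1*(9)*conj(1) + 1*(3*exp(-2*I*pi/3) + 3*exp(-I*pi/3) + 3*exp(2*I*pi/3))*conj(-1) + 1*(6*exp(-2*I*pi/3) + 3*exp(2*I*pi/3))*conj(1) + 1*(3)*conj(-1) + 1*(3*exp(-2*I*pi/3) + 6*exp(2*I*pi/3))*conj(1) + 1*(3*exp(-2*I*pi/3) + 3*exp(2*I*pi/3) + 3*exp(I*pi/3))*conj(-1)]
      = (1/6)[(9) + (-3*exp(2*I*pi/3) - 3*exp(-I*pi/3) - 3*exp(-2*I*pi/3)) + (6*exp(-2*I*pi/3) + 3*exp(2*I*pi/3)) + (-3) + (3*exp(-2*I*pi/3) + 6*exp(2*I*pi/3)) + (-3*exp(I*pi/3) - 3*exp(2*I*pi/3) - 3*exp(-2*I*pi/3))] = 0/6 = 0
  <chi_rho, chi_4> = (1/6)[1*(9)*conj(1) + 1*(3*exp(-2*I*pi/3) + 3*exp(-I*pi/3) + 3*exp(2*I*pi/3))*conj(exp(-2*I*pi/3)) + 1*(6*exp(-2*I*pi/3) + 3*exp(2*I*pi/3))*conj(exp(2*I*pi/3)) + 1*(3)*conj(1) + 1*(3*exp(-2*I*pi/3) + 6*exp(2*I*pi/3))*conj(exp(-2*I*pi/3)) + 1*(3*exp(-2*I*pi/3) + 3*exp(2*I*pi/3) + 3*exp(I*pi/3))*conj(exp(2*I*pi/3))]
      = (1/6)[(9) + (3) + (3 + 6*exp(2*I*pi/3)) + (3) + (3 + 6*exp(-2*I*pi/3)) + (3)] = 18/6 = 3
  <chi_rho, chi_5> = (1/6)[1*(9)*conj(1) + 1*(3*exp(-2*I*pi/3) + 3*exp(-I*pi/3) + 3*exp(2*I*pi/3))*conj(exp(-I*pi/3)) + 1*(6*exp(-2*I*pi/3) + 3*exp(2*I*pi/3))*conj(exp(-2*I*pi/3)) + 1*(3)*conj(-1) + 1*(3*exp(-2*I*pi/3) + 6*exp(2*I*pi/3))*conj(exp(2*I*pi/3)) + 1*(3*exp(-2*I*pi/3) + 3*exp(2*I*pi/3) + 3*exp(I*pi/3))*conj(exp(I*pi/3))]
      = (1/6)[(9) + (3*exp(-I*pi/3)) + (6 + 3*exp(-2*I*pi/3)) + (-3) + (6 + 3*exp(2*I*pi/3)) + (3*exp(I*pi/3))] = 18/6 = 3
(Exp terms are combined using exp(i*s)*conj(exp(i*t)) = exp(i*(s-t)), and sums of them are collapsed using the identity that for every m > 1 the m distinct m-th roots of unity sum to 0, e.g. 1 + exp(2*I*pi/3) + exp(-2*I*pi/3) = 0.)
Dimension check: dim(rho) = sum (mult * dim) = 0*1 + 0*1 + 3*1 + 0*1 + 3*1 + 3*1 = 9 = chi_rho(e) = 9.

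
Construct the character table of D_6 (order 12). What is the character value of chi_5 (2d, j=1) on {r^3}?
Conjugacy classes: {e} of size 1, {r^3} of size 1, {r^1, r^5} of size 2, {r^2, r^4} of size 2, {s, sr^2, ...} of size 3, {sr, sr^3, ...} of size 3.
Character table:
  irrep \ class              {e} (size 1)  {r^3} (size 1)  {r^1, r^5} (size 2)  {r^2, r^4} (size 2)  {s, sr^2, ...} (size 3)  {sr, sr^3, ...} (size 3)
  chi_1 (triv)               1             1               1                    1                    1                        1                       
  chi_2 (sign: r->1, s->-1)  1             1               1                    1                    -1                       -1                      
  chi_3 (r->-1, s->1)        1             -1              -1                   1                    1                        -1                      
  chi_4 (r->-1, s->-1)       1             -1              -1                   1                    -1                       1                       
  chi_5 (2d, j=1)            2             -2              1                    -1                   0                        0                       
  chi_6 (2d, j=2)            2             2               -1                   -1                   0                        0                       

Spot check: chi_5 (2d, j=1) on {r^3} = -2.

Reasoning: D_6 has order 2*6 = 12 with 6 conjugacy classes, hence 6 irreducibles. Sum of squared dims 1 + 1 + 1 + 1 + 4 + 4 = 12 = |G|. Linear characters come from the abelianisation; the 2-dimensional irreps have character r^k -> 2*cos(2*pi*j*k/6), reflections -> 0.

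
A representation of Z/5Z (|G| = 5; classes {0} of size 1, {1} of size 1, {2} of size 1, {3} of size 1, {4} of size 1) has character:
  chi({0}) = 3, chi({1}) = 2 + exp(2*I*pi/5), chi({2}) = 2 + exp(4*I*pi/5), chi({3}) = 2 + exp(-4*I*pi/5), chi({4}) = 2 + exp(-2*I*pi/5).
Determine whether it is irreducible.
Not irreducible (reducible): <chi, chi> = 5 > 1.

<chi, chi> = (1/|G|) sum_C |C| * |chi(C)|^2 = (1/5)[1*|3|^2 + 1*|2 + exp(2*I*pi/5)|^2 + 1*|2 + exp(4*I*pi/5)|^2 + 1*|2 + exp(-4*I*pi/5)|^2 + 1*|2 + exp(-2*I*pi/5)|^2]
  = (1/5)[(9) + (5 + 2*exp(-2*I*pi/5) + 2*exp(2*I*pi/5)) + (5 + 2*exp(-4*I*pi/5) + 2*exp(4*I*pi/5)) + (5 + 2*exp(-4*I*pi/5) + 2*exp(4*I*pi/5)) + (5 + 2*exp(-2*I*pi/5) + 2*exp(2*I*pi/5))] = 25/5 = 5.
(Exp terms are combined using exp(i*s)*conj(exp(i*t)) = exp(i*(s-t)), and sums of them are collapsed using the identity that for every m > 1 the m distinct m-th roots of unity sum to 0, e.g. 1 + exp(2*I*pi/3) + exp(-2*I*pi/3) = 0.)
A character is irreducible iff <chi, chi> = 1, so this representation is reducible.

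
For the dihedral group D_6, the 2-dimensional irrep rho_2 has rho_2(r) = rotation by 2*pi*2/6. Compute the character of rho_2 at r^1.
chi_{rho_2}(r^1) = 2*cos(2*pi*2*1/6) = -1

Solution. rho_2(r^1) is rotation by angle 2*pi*2*1/6, whose trace is 2*cos(2*pi*2*1/6) = -1.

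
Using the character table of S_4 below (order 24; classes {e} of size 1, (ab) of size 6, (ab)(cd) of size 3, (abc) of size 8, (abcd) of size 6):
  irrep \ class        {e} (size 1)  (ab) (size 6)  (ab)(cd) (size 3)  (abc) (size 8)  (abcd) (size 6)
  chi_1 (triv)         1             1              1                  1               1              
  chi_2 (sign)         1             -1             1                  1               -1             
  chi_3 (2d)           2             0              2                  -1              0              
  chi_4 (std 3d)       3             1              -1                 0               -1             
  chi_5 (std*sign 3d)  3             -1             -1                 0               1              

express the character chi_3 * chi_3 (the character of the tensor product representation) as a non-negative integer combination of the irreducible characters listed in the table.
chi_3 tensor chi_3 = chi_1 + chi_2 + chi_3 (all other irreducibles have multiplicity 0).

Proof sketch: The character of a tensor product is the pointwise product (chi_3 * chi_3)(C) = chi_3(C) * chi_3(C):
  {e}: (2)*(2), (ab): (0)*(0), (ab)(cd): (2)*(2), (abc): (-1)*(-1), (abcd): (0)*(0)
so (chi_3 * chi_3) takes values
  {e} -> 4, (ab) -> 0, (ab)(cd) -> 4, (abc) -> 1, (abcd) -> 0.
Now take the inner product of this character with each irreducible chi from the table, <chi_3*chi_3, chi> = (1/24) sum_C |C| (chi_3*chi_3)(C) conj(chi(C)):
  <chi_3*chi_3, chi_1> = (1/24)[1*(4)*conj(1) + 6*(0)*conj(1) + 3*(4)*conj(1) + 8*(1)*conj(1) + 6*(0)*conj(1)]
      = (1/24)[(4) + (0) + (12) + (8) + (0)] = 24/24 = 1
  <chi_3*chi_3, chi_2> = (1/24)[1*(4)*conj(1) + 6*(0)*conj(-1) + 3*(4)*conj(1) + 8*(1)*conj(1) + 6*(0)*conj(-1)]
      = (1/24)[(4) + (0) + (12) + (8) + (0)] = 24/24 = 1
  <chi_3*chi_3, chi_3> = (1/24)[1*(4)*conj(2) + 6*(0)*conj(0) + 3*(4)*conj(2) + 8*(1)*conj(-1) + 6*(0)*conj(0)]
      = (1/24)[(8) + (0) + (24) + (-8) + (0)] = 24/24 = 1
  <chi_3*chi_3, chi_4> = (1/24)[1*(4)*conj(3) + 6*(0)*conj(1) + 3*(4)*conj(-1) + 8*(1)*conj(0) + 6*(0)*conj(-1)]
      = (1/24)[(12) + (0) + (-12) + (0) + (0)] = 0/24 = 0
  <chi_3*chi_3, chi_5> = (1/24)[1*(4)*conj(3) + 6*(0)*conj(-1) + 3*(4)*conj(-1) + 8*(1)*conj(0) + 6*(0)*conj(1)]
      = (1/24)[(12) + (0) + (-12) + (0) + (0)] = 0/24 = 0
Hence the multiplicities are chi_1: 1, chi_2: 1, chi_3: 1. Dimension check: dim(chi_3)*dim(chi_3) = 2*2 = 4 and sum (mult * dim) = 1*1 + 1*1 + 1*2 = 4.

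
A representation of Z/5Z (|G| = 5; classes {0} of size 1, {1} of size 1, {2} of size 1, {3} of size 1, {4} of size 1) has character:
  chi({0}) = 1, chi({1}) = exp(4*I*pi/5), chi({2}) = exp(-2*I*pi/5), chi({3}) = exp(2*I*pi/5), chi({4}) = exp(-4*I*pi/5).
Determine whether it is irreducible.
Irreducible: <chi, chi> = 1.

Argument: <chi, chi> = (1/|G|) sum_C |C| * |chi(C)|^2 = (1/5)[1*|1|^2 + 1*|exp(4*I*pi/5)|^2 + 1*|exp(-2*I*pi/5)|^2 + 1*|exp(2*I*pi/5)|^2 + 1*|exp(-4*I*pi/5)|^2]
  = (1/5)[(1) + (1) + (1) + (1) + (1)] = 5/5 = 1.
(Exp terms are combined using exp(i*s)*conj(exp(i*t)) = exp(i*(s-t)), and sums of them are collapsed using the identity that for every m > 1 the m distinct m-th roots of unity sum to 0, e.g. 1 + exp(2*I*pi/3) + exp(-2*I*pi/3) = 0.)
A character is irreducible iff <chi, chi> = 1, so this representation is irreducible.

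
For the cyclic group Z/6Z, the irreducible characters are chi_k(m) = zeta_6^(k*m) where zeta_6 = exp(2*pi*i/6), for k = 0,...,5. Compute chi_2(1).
chi_2(1) = zeta_6^2 = exp(2*I*pi/3)

Proof sketch: chi_2(1) = zeta_6^(2*1) = zeta_6^2. Since zeta_6^6 = 1, this equals zeta_6^2 = exp(2*pi*i*2/6) = exp(2*I*pi/3).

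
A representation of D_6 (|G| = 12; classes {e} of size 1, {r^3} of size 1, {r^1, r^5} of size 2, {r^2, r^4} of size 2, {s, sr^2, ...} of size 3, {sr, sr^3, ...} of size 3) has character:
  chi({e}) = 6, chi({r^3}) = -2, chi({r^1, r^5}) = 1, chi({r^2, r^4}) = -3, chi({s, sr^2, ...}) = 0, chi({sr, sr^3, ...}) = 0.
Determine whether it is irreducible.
Not irreducible (reducible): <chi, chi> = 5 > 1.

Working: <chi, chi> = (1/|G|) sum_C |C| * |chi(C)|^2 = (1/12)[1*|6|^2 + 1*|-2|^2 + 2*|1|^2 + 2*|-3|^2 + 3*|0|^2 + 3*|0|^2]
  = (1/12)[(36) + (4) + (2) + (18) + (0) + (0)] = 60/12 = 5.
A character is irreducible iff <chi, chi> = 1, so this representation is reducible.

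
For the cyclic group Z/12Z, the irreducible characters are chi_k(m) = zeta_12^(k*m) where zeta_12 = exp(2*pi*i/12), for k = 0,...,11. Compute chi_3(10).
chi_3(10) = zeta_12^30 = -1

chi_3(10) = zeta_12^(3*10) = zeta_12^30. Since zeta_12^12 = 1, this equals zeta_12^6 = exp(2*pi*i*6/12) = -1.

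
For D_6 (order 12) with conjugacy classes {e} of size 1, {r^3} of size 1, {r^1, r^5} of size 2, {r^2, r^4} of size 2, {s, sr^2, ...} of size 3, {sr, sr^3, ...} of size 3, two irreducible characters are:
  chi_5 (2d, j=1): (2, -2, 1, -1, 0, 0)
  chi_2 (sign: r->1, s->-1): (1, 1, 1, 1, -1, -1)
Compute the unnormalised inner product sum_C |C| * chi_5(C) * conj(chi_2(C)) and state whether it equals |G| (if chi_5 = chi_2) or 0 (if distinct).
Sum = 0; so <chi_5, chi_2> = 0 (distinct irreducibles are orthogonal).

Reasoning: Compute term by term over conjugacy classes (|C| * chi_5(C) * conj(chi_2(C))):
  1*(2)*conj(1) + 1*(-2)*conj(1) + 2*(1)*conj(1) + 2*(-1)*conj(1) + 3*(0)*conj(-1) + 3*(0)*conj(-1)
  = (2) + (-2) + (2) + (-2) + (0) + (0)
  = 0.
Dividing by |G| = 12 gives 0/12 = 0, matching the row-orthogonality relation <chi_5, chi_2> = [chi_5 = chi_2].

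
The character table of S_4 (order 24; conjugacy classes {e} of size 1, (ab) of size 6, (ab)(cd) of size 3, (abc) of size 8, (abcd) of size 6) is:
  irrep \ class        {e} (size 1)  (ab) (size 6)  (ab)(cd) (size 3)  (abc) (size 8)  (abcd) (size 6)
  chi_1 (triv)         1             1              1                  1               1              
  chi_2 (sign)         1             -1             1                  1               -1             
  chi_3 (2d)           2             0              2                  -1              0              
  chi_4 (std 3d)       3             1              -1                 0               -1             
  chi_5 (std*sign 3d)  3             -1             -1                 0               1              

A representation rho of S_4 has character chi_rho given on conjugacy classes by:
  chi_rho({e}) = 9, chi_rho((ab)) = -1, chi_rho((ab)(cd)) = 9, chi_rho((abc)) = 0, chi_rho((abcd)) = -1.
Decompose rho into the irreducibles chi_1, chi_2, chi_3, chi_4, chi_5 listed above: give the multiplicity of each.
Multiplicities: chi_1: 1, chi_2: 2, chi_3: 3, chi_4: 0, chi_5: 0.

Details: Use <chi_rho, chi> = (1/|G|) sum_C |C| * chi_rho(C) * conj(chi(C)) with |G| = 24 for each irreducible chi in the table:
  <chi_rho, chi_1> = (1/24)[1*(9)*conj(1) + 6*(-1)*conj(1) + 3*(9)*conj(1) + 8*(0)*conj(1) + 6*(-1)*conj(1)]
      = (1/24)[(9) + (-6) + (27) + (0) + (-6)] = 24/24 = 1
  <chi_rho, chi_2> = (1/24)[1*(9)*conj(1) + 6*(-1)*conj(-1) + 3*(9)*conj(1) + 8*(0)*conj(1) + 6*(-1)*conj(-1)]
      = (1/24)[(9) + (6) + (27) + (0) + (6)] = 48/24 = 2
  <chi_rho, chi_3> = (1/24)[1*(9)*conj(2) + 6*(-1)*conj(0) + 3*(9)*conj(2) + 8*(0)*conj(-1) + 6*(-1)*conj(0)]
      = (1/24)[(18) + (0) + (54) + (0) + (0)] = 72/24 = 3
  <chi_rho, chi_4> = (1/24)[1*(9)*conj(3) + 6*(-1)*conj(1) + 3*(9)*conj(-1) + 8*(0)*conj(0) + 6*(-1)*conj(-1)]
      = (1/24)[(27) + (-6) + (-27) + (0) + (6)] = 0/24 = 0
  <chi_rho, chi_5> = (1/24)[1*(9)*conj(3) + 6*(-1)*conj(-1) + 3*(9)*conj(-1) + 8*(0)*conj(0) + 6*(-1)*conj(1)]
      = (1/24)[(27) + (6) + (-27) + (0) + (-6)] = 0/24 = 0
Dimension check: dim(rho) = sum (mult * dim) = 1*1 + 2*1 + 3*2 + 0*3 + 0*3 = 9 = chi_rho(e) = 9.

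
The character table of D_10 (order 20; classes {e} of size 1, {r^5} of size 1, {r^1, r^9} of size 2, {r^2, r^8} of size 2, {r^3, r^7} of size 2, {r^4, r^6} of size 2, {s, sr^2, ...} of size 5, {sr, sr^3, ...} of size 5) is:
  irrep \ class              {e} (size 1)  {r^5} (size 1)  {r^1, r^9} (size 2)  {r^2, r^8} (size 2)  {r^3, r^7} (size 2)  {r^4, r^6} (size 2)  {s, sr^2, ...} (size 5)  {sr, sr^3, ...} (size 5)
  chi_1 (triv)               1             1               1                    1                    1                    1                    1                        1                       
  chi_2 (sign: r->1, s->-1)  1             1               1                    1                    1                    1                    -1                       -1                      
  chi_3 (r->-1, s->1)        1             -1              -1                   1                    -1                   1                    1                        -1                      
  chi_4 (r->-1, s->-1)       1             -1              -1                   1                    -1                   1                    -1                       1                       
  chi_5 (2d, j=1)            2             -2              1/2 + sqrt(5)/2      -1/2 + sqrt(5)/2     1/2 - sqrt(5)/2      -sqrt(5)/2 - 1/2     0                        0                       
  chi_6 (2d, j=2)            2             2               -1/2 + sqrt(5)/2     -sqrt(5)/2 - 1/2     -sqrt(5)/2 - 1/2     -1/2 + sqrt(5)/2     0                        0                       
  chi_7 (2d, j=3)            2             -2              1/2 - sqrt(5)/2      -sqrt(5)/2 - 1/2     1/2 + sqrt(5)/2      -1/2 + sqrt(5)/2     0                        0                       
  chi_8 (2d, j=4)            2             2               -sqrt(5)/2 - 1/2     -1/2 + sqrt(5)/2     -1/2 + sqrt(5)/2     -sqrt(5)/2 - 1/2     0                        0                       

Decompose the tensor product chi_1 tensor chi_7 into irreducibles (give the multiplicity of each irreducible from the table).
chi_1 tensor chi_7 = chi_7 (all other irreducibles have multiplicity 0).

Argument: The character of a tensor product is the pointwise product (chi_1 * chi_7)(C) = chi_1(C) * chi_7(C):
  {e}: (1)*(2), {r^5}: (1)*(-2), {r^1, r^9}: (1)*(1/2 - sqrt(5)/2), {r^2, r^8}: (1)*(-sqrt(5)/2 - 1/2), {r^3, r^7}: (1)*(1/2 + sqrt(5)/2), {r^4, r^6}: (1)*(-1/2 + sqrt(5)/2), {s, sr^2, ...}: (1)*(0), {sr, sr^3, ...}: (1)*(0)
so (chi_1 * chi_7) takes values
  {e} -> 2, {r^5} -> -2, {r^1, r^9} -> 1/2 - sqrt(5)/2, {r^2, r^8} -> -sqrt(5)/2 - 1/2, {r^3, r^7} -> 1/2 + sqrt(5)/2, {r^4, r^6} -> -1/2 + sqrt(5)/2, {s, sr^2, ...} -> 0, {sr, sr^3, ...} -> 0.
Now take the inner product of this character with each irreducible chi from the table, <chi_1*chi_7, chi> = (1/20) sum_C |C| (chi_1*chi_7)(C) conj(chi(C)):
  <chi_1*chi_7, chi_1> = (1/20)[1*(2)*conj(1) + 1*(-2)*conj(1) + 2*(1/2 - sqrt(5)/2)*conj(1) + 2*(-sqrt(5)/2 - 1/2)*conj(1) + 2*(1/2 + sqrt(5)/2)*conj(1) + 2*(-1/2 + sqrt(5)/2)*conj(1) + 5*(0)*conj(1) + 5*(0)*conj(1)]
      = (1/20)[(2) + (-2) + (1 - sqrt(5)) + (-sqrt(5) - 1) + (1 + sqrt(5)) + (-1 + sqrt(5)) + (0) + (0)] = 0/20 = 0
  <chi_1*chi_7, chi_2> = (1/20)[1*(2)*conj(1) + 1*(-2)*conj(1) + 2*(1/2 - sqrt(5)/2)*conj(1) + 2*(-sqrt(5)/2 - 1/2)*conj(1) + 2*(1/2 + sqrt(5)/2)*conj(1) + 2*(-1/2 + sqrt(5)/2)*conj(1) + 5*(0)*conj(-1) + 5*(0)*conj(-1)]
      = (1/20)[(2) + (-2) + (1 - sqrt(5)) + (-sqrt(5) - 1) + (1 + sqrt(5)) + (-1 + sqrt(5)) + (0) + (0)] = 0/20 = 0
  <chi_1*chi_7, chi_3> = (1/20)[1*(2)*conj(1) + 1*(-2)*conj(-1) + 2*(1/2 - sqrt(5)/2)*conj(-1) + 2*(-sqrt(5)/2 - 1/2)*conj(1) + 2*(1/2 + sqrt(5)/2)*conj(-1) + 2*(-1/2 + sqrt(5)/2)*conj(1) + 5*(0)*conj(1) + 5*(0)*conj(-1)]
      = (1/20)[(2) + (2) + (-1 + sqrt(5)) + (-sqrt(5) - 1) + (-sqrt(5) - 1) + (-1 + sqrt(5)) + (0) + (0)] = 0/20 = 0
  <chi_1*chi_7, chi_4> = (1/20)[1*(2)*conj(1) + 1*(-2)*conj(-1) + 2*(1/2 - sqrt(5)/2)*conj(-1) + 2*(-sqrt(5)/2 - 1/2)*conj(1) + 2*(1/2 + sqrt(5)/2)*conj(-1) + 2*(-1/2 + sqrt(5)/2)*conj(1) + 5*(0)*conj(-1) + 5*(0)*conj(1)]
      = (1/20)[(2) + (2) + (-1 + sqrt(5)) + (-sqrt(5) - 1) + (-sqrt(5) - 1) + (-1 + sqrt(5)) + (0) + (0)] = 0/20 = 0
  <chi_1*chi_7, chi_5> = (1/20)[1*(2)*conj(2) + 1*(-2)*conj(-2) + 2*(1/2 - sqrt(5)/2)*conj(1/2 + sqrt(5)/2) + 2*(-sqrt(5)/2 - 1/2)*conj(-1/2 + sqrt(5)/2) + 2*(1/2 + sqrt(5)/2)*conj(1/2 - sqrt(5)/2) + 2*(-1/2 + sqrt(5)/2)*conj(-sqrt(5)/2 - 1/2) + 5*(0)*conj(0) + 5*(0)*conj(0)]
      = (1/20)[(4) + (4) + (-2) + (-2) + (-2) + (-2) + (0) + (0)] = 0/20 = 0
  <chi_1*chi_7, chi_6> = (1/20)[1*(2)*conj(2) + 1*(-2)*conj(2) + 2*(1/2 - sqrt(5)/2)*conj(-1/2 + sqrt(5)/2) + 2*(-sqrt(5)/2 - 1/2)*conj(-sqrt(5)/2 - 1/2) + 2*(1/2 + sqrt(5)/2)*conj(-sqrt(5)/2 - 1/2) + 2*(-1/2 + sqrt(5)/2)*conj(-1/2 + sqrt(5)/2) + 5*(0)*conj(0) + 5*(0)*conj(0)]
      = (1/20)[(4) + (-4) + (-3 + sqrt(5)) + (sqrt(5) + 3) + (-3 - sqrt(5)) + (3 - sqrt(5)) + (0) + (0)] = 0/20 = 0
  <chi_1*chi_7, chi_7> = (1/20)[1*(2)*conj(2) + 1*(-2)*conj(-2) + 2*(1/2 - sqrt(5)/2)*conj(1/2 - sqrt(5)/2) + 2*(-sqrt(5)/2 - 1/2)*conj(-sqrt(5)/2 - 1/2) + 2*(1/2 + sqrt(5)/2)*conj(1/2 + sqrt(5)/2) + 2*(-1/2 + sqrt(5)/2)*conj(-1/2 + sqrt(5)/2) + 5*(0)*conj(0) + 5*(0)*conj(0)]
      = (1/20)[(4) + (4) + (3 - sqrt(5)) + (sqrt(5) + 3) + (sqrt(5) + 3) + (3 - sqrt(5)) + (0) + (0)] = 20/20 = 1
  <chi_1*chi_7, chi_8> = (1/20)[1*(2)*conj(2) + 1*(-2)*conj(2) + 2*(1/2 - sqrt(5)/2)*conj(-sqrt(5)/2 - 1/2) + 2*(-sqrt(5)/2 - 1/2)*conj(-1/2 + sqrt(5)/2) + 2*(1/2 + sqrt(5)/2)*conj(-1/2 + sqrt(5)/2) + 2*(-1/2 + sqrt(5)/2)*conj(-sqrt(5)/2 - 1/2) + 5*(0)*conj(0) + 5*(0)*conj(0)]
      = (1/20)[(4) + (-4) + (2) + (-2) + (2) + (-2) + (0) + (0)] = 0/20 = 0
Hence the multiplicities are chi_7: 1. Dimension check: dim(chi_1)*dim(chi_7) = 1*2 = 2 and sum (mult * dim) = 1*2 = 2.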